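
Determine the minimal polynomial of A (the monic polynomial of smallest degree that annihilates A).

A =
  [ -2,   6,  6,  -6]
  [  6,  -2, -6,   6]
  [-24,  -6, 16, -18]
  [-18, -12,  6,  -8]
x^2 - 2*x - 8

The characteristic polynomial is χ_A(x) = (x - 4)^2*(x + 2)^2, so the eigenvalues are known. The minimal polynomial is
  m_A(x) = Π_λ (x − λ)^{k_λ}
where k_λ is the size of the *largest* Jordan block for λ (equivalently, the smallest k with (A − λI)^k v = 0 for every generalised eigenvector v of λ).

  λ = -2: largest Jordan block has size 1, contributing (x + 2)
  λ = 4: largest Jordan block has size 1, contributing (x − 4)

So m_A(x) = (x - 4)*(x + 2) = x^2 - 2*x - 8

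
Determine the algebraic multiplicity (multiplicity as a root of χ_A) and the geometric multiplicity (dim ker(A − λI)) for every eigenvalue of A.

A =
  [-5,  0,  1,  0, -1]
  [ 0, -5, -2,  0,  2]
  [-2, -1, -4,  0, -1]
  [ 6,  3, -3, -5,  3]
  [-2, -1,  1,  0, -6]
λ = -5: alg = 5, geom = 3

Step 1 — factor the characteristic polynomial to read off the algebraic multiplicities:
  χ_A(x) = (x + 5)^5

Step 2 — compute geometric multiplicities via the rank-nullity identity g(λ) = n − rank(A − λI):
  rank(A − (-5)·I) = 2, so dim ker(A − (-5)·I) = n − 2 = 3

Summary:
  λ = -5: algebraic multiplicity = 5, geometric multiplicity = 3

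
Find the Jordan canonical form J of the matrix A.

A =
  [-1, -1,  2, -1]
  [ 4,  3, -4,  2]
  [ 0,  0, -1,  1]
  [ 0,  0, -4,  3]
J_2(1) ⊕ J_2(1)

The characteristic polynomial is
  det(x·I − A) = x^4 - 4*x^3 + 6*x^2 - 4*x + 1 = (x - 1)^4

Eigenvalues and multiplicities (the geometric multiplicity of λ is n − rank(A − λI), which equals the number of Jordan blocks for λ):
  λ = 1: algebraic multiplicity = 4, geometric multiplicity = 2

Determining the block sizes for each eigenvalue:
  λ = 1: with am = 4 and gm = 2, the partition is not yet determined (e.g. several partitions of 4 into 2 parts exist). Let N = A − (1)·I. Computing rank(N^1) = 2, rank(N^2) = 0; the number of blocks of size ≥ j is rank(N^{j−1}) − rank(N^j), giving [2, 2]. So we have 2 block(s) of size 2 → block sizes [2, 2]

Assembling the blocks gives a Jordan form
J =
  [1, 1, 0, 0]
  [0, 1, 0, 0]
  [0, 0, 1, 1]
  [0, 0, 0, 1]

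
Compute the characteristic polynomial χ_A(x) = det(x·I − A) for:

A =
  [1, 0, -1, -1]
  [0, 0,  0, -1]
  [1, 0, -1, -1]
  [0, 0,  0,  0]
x^4

Expanding det(x·I − A) (e.g. by cofactor expansion or by noting that A is similar to its Jordan form J, which has the same characteristic polynomial as A) gives
  χ_A(x) = x^4
which factors as x^4. The eigenvalues (with algebraic multiplicities) are λ = 0 with multiplicity 4.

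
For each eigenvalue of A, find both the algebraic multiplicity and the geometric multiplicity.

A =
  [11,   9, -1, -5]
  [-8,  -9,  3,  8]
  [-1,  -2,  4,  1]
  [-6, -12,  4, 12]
λ = 4: alg = 3, geom = 1; λ = 6: alg = 1, geom = 1

Step 1 — factor the characteristic polynomial to read off the algebraic multiplicities:
  χ_A(x) = (x - 6)*(x - 4)^3

Step 2 — compute geometric multiplicities via the rank-nullity identity g(λ) = n − rank(A − λI):
  rank(A − (4)·I) = 3, so dim ker(A − (4)·I) = n − 3 = 1
  rank(A − (6)·I) = 3, so dim ker(A − (6)·I) = n − 3 = 1

Summary:
  λ = 4: algebraic multiplicity = 3, geometric multiplicity = 1
  λ = 6: algebraic multiplicity = 1, geometric multiplicity = 1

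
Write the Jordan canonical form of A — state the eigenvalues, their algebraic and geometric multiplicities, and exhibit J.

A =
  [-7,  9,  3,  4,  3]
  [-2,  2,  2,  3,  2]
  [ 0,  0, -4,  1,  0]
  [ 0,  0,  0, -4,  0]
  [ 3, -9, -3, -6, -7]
J_2(-4) ⊕ J_2(-4) ⊕ J_1(-4)

The characteristic polynomial is
  det(x·I − A) = x^5 + 20*x^4 + 160*x^3 + 640*x^2 + 1280*x + 1024 = (x + 4)^5

Eigenvalues and multiplicities (the geometric multiplicity of λ is n − rank(A − λI), which equals the number of Jordan blocks for λ):
  λ = -4: algebraic multiplicity = 5, geometric multiplicity = 3

Determining the block sizes for each eigenvalue:
  λ = -4: with am = 5 and gm = 3, the partition is not yet determined (e.g. several partitions of 5 into 3 parts exist). Let N = A − (-4)·I. Computing rank(N^1) = 2, rank(N^2) = 0; the number of blocks of size ≥ j is rank(N^{j−1}) − rank(N^j), giving [3, 2]. So we have 2 block(s) of size 2, 1 block(s) of size 1 → block sizes [2, 2, 1]

Assembling the blocks gives a Jordan form
J =
  [-4,  1,  0,  0,  0]
  [ 0, -4,  0,  0,  0]
  [ 0,  0, -4,  1,  0]
  [ 0,  0,  0, -4,  0]
  [ 0,  0,  0,  0, -4]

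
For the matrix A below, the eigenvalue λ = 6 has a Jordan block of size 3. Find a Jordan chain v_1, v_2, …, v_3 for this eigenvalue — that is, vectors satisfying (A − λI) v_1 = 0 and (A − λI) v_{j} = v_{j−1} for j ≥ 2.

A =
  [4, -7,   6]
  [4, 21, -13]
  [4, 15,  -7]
A Jordan chain for λ = 6 of length 3:
v_1 = (-1, 2, 2)ᵀ
v_2 = (-7, 15, 15)ᵀ
v_3 = (0, 1, 0)ᵀ

Let N = A − (6)·I. We want v_3 with N^3 v_3 = 0 but N^2 v_3 ≠ 0; then v_{j-1} := N · v_j for j = 3, …, 2.

Pick v_3 = (0, 1, 0)ᵀ.
Then v_2 = N · v_3 = (-7, 15, 15)ᵀ.
Then v_1 = N · v_2 = (-1, 2, 2)ᵀ.

Sanity check: (A − (6)·I) v_1 = (0, 0, 0)ᵀ = 0. ✓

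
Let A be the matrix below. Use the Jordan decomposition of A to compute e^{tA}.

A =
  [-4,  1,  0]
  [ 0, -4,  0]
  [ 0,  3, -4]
e^{tA} =
  [exp(-4*t), t*exp(-4*t), 0]
  [0, exp(-4*t), 0]
  [0, 3*t*exp(-4*t), exp(-4*t)]

Strategy: write A = P · J · P⁻¹ where J is a Jordan canonical form, so e^{tA} = P · e^{tJ} · P⁻¹, and e^{tJ} can be computed block-by-block.

A has Jordan form
J =
  [-4,  1,  0]
  [ 0, -4,  0]
  [ 0,  0, -4]
(up to reordering of blocks).

Per-block formulas:
  For a 1×1 block at λ = -4: exp(t · [-4]) = [e^(-4t)].
  For a 2×2 Jordan block J_2(-4): exp(t · J_2(-4)) = e^(-4t)·(I + t·N), where N is the 2×2 nilpotent shift.

After assembling e^{tJ} and conjugating by P, we get:

e^{tA} =
  [exp(-4*t), t*exp(-4*t), 0]
  [0, exp(-4*t), 0]
  [0, 3*t*exp(-4*t), exp(-4*t)]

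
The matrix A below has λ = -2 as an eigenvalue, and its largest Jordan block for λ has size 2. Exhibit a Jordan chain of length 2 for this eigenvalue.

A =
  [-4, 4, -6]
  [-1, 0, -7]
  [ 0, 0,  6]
A Jordan chain for λ = -2 of length 2:
v_1 = (-2, -1, 0)ᵀ
v_2 = (1, 0, 0)ᵀ

Let N = A − (-2)·I. We want v_2 with N^2 v_2 = 0 but N^1 v_2 ≠ 0; then v_{j-1} := N · v_j for j = 2, …, 2.

Pick v_2 = (1, 0, 0)ᵀ.
Then v_1 = N · v_2 = (-2, -1, 0)ᵀ.

Sanity check: (A − (-2)·I) v_1 = (0, 0, 0)ᵀ = 0. ✓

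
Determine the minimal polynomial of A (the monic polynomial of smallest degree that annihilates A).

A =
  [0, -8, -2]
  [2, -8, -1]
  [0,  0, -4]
x^2 + 8*x + 16

The characteristic polynomial is χ_A(x) = (x + 4)^3, so the eigenvalues are known. The minimal polynomial is
  m_A(x) = Π_λ (x − λ)^{k_λ}
where k_λ is the size of the *largest* Jordan block for λ (equivalently, the smallest k with (A − λI)^k v = 0 for every generalised eigenvector v of λ).

  λ = -4: largest Jordan block has size 2, contributing (x + 4)^2

So m_A(x) = (x + 4)^2 = x^2 + 8*x + 16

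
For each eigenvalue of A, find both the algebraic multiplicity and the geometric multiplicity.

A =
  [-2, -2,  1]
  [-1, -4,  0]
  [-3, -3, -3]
λ = -3: alg = 3, geom = 1

Step 1 — factor the characteristic polynomial to read off the algebraic multiplicities:
  χ_A(x) = (x + 3)^3

Step 2 — compute geometric multiplicities via the rank-nullity identity g(λ) = n − rank(A − λI):
  rank(A − (-3)·I) = 2, so dim ker(A − (-3)·I) = n − 2 = 1

Summary:
  λ = -3: algebraic multiplicity = 3, geometric multiplicity = 1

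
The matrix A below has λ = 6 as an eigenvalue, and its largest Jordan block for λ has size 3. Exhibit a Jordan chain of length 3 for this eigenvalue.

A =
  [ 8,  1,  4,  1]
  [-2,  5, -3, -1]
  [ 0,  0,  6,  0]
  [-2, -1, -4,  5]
A Jordan chain for λ = 6 of length 3:
v_1 = (1, -1, 0, -1)ᵀ
v_2 = (4, -3, 0, -4)ᵀ
v_3 = (0, 0, 1, 0)ᵀ

Let N = A − (6)·I. We want v_3 with N^3 v_3 = 0 but N^2 v_3 ≠ 0; then v_{j-1} := N · v_j for j = 3, …, 2.

Pick v_3 = (0, 0, 1, 0)ᵀ.
Then v_2 = N · v_3 = (4, -3, 0, -4)ᵀ.
Then v_1 = N · v_2 = (1, -1, 0, -1)ᵀ.

Sanity check: (A − (6)·I) v_1 = (0, 0, 0, 0)ᵀ = 0. ✓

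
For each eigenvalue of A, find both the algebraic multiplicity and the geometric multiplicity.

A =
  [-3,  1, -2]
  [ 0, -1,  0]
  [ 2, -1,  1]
λ = -1: alg = 3, geom = 2

Step 1 — factor the characteristic polynomial to read off the algebraic multiplicities:
  χ_A(x) = (x + 1)^3

Step 2 — compute geometric multiplicities via the rank-nullity identity g(λ) = n − rank(A − λI):
  rank(A − (-1)·I) = 1, so dim ker(A − (-1)·I) = n − 1 = 2

Summary:
  λ = -1: algebraic multiplicity = 3, geometric multiplicity = 2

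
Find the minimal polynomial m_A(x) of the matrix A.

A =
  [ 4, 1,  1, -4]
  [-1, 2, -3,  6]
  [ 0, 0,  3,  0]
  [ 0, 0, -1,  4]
x^3 - 10*x^2 + 33*x - 36

The characteristic polynomial is χ_A(x) = (x - 4)*(x - 3)^3, so the eigenvalues are known. The minimal polynomial is
  m_A(x) = Π_λ (x − λ)^{k_λ}
where k_λ is the size of the *largest* Jordan block for λ (equivalently, the smallest k with (A − λI)^k v = 0 for every generalised eigenvector v of λ).

  λ = 3: largest Jordan block has size 2, contributing (x − 3)^2
  λ = 4: largest Jordan block has size 1, contributing (x − 4)

So m_A(x) = (x - 4)*(x - 3)^2 = x^3 - 10*x^2 + 33*x - 36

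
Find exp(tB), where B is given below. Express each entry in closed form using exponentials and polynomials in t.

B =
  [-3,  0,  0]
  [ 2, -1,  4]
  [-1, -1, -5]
e^{tB} =
  [exp(-3*t), 0, 0]
  [2*t*exp(-3*t), 2*t*exp(-3*t) + exp(-3*t), 4*t*exp(-3*t)]
  [-t*exp(-3*t), -t*exp(-3*t), -2*t*exp(-3*t) + exp(-3*t)]

Strategy: write B = P · J · P⁻¹ where J is a Jordan canonical form, so e^{tB} = P · e^{tJ} · P⁻¹, and e^{tJ} can be computed block-by-block.

B has Jordan form
J =
  [-3,  1,  0]
  [ 0, -3,  0]
  [ 0,  0, -3]
(up to reordering of blocks).

Per-block formulas:
  For a 2×2 Jordan block J_2(-3): exp(t · J_2(-3)) = e^(-3t)·(I + t·N), where N is the 2×2 nilpotent shift.
  For a 1×1 block at λ = -3: exp(t · [-3]) = [e^(-3t)].

After assembling e^{tJ} and conjugating by P, we get:

e^{tB} =
  [exp(-3*t), 0, 0]
  [2*t*exp(-3*t), 2*t*exp(-3*t) + exp(-3*t), 4*t*exp(-3*t)]
  [-t*exp(-3*t), -t*exp(-3*t), -2*t*exp(-3*t) + exp(-3*t)]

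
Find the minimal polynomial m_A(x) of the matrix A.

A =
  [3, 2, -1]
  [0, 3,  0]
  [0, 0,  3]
x^2 - 6*x + 9

The characteristic polynomial is χ_A(x) = (x - 3)^3, so the eigenvalues are known. The minimal polynomial is
  m_A(x) = Π_λ (x − λ)^{k_λ}
where k_λ is the size of the *largest* Jordan block for λ (equivalently, the smallest k with (A − λI)^k v = 0 for every generalised eigenvector v of λ).

  λ = 3: largest Jordan block has size 2, contributing (x − 3)^2

So m_A(x) = (x - 3)^2 = x^2 - 6*x + 9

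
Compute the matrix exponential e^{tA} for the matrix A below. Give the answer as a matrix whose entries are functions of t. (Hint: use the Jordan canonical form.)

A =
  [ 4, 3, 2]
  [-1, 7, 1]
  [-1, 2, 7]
e^{tA} =
  [-t^2*exp(6*t)/2 - 2*t*exp(6*t) + exp(6*t), t^2*exp(6*t)/2 + 3*t*exp(6*t), t^2*exp(6*t)/2 + 2*t*exp(6*t)]
  [-t*exp(6*t), t*exp(6*t) + exp(6*t), t*exp(6*t)]
  [-t^2*exp(6*t)/2 - t*exp(6*t), t^2*exp(6*t)/2 + 2*t*exp(6*t), t^2*exp(6*t)/2 + t*exp(6*t) + exp(6*t)]

Strategy: write A = P · J · P⁻¹ where J is a Jordan canonical form, so e^{tA} = P · e^{tJ} · P⁻¹, and e^{tJ} can be computed block-by-block.

A has Jordan form
J =
  [6, 1, 0]
  [0, 6, 1]
  [0, 0, 6]
(up to reordering of blocks).

Per-block formulas:
  For a 3×3 Jordan block J_3(6): exp(t · J_3(6)) = e^(6t)·(I + t·N + (t^2/2)·N^2), where N is the 3×3 nilpotent shift.

After assembling e^{tJ} and conjugating by P, we get:

e^{tA} =
  [-t^2*exp(6*t)/2 - 2*t*exp(6*t) + exp(6*t), t^2*exp(6*t)/2 + 3*t*exp(6*t), t^2*exp(6*t)/2 + 2*t*exp(6*t)]
  [-t*exp(6*t), t*exp(6*t) + exp(6*t), t*exp(6*t)]
  [-t^2*exp(6*t)/2 - t*exp(6*t), t^2*exp(6*t)/2 + 2*t*exp(6*t), t^2*exp(6*t)/2 + t*exp(6*t) + exp(6*t)]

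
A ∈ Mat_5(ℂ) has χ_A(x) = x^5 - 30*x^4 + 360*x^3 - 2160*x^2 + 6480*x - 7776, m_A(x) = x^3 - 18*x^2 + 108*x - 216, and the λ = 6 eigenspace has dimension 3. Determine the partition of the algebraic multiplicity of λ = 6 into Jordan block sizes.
Block sizes for λ = 6: [3, 1, 1]

Step 1 — from the characteristic polynomial, algebraic multiplicity of λ = 6 is 5. From dim ker(A − (6)·I) = 3, there are exactly 3 Jordan blocks for λ = 6.
Step 2 — from the minimal polynomial, the factor (x − 6)^3 tells us the largest block for λ = 6 has size 3.
Step 3 — with total size 5, 3 blocks, and largest block 3, the block sizes (in nonincreasing order) are [3, 1, 1].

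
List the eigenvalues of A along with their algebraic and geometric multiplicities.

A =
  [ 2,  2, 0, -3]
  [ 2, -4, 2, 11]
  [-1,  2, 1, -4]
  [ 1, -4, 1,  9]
λ = 2: alg = 4, geom = 2

Step 1 — factor the characteristic polynomial to read off the algebraic multiplicities:
  χ_A(x) = (x - 2)^4

Step 2 — compute geometric multiplicities via the rank-nullity identity g(λ) = n − rank(A − λI):
  rank(A − (2)·I) = 2, so dim ker(A − (2)·I) = n − 2 = 2

Summary:
  λ = 2: algebraic multiplicity = 4, geometric multiplicity = 2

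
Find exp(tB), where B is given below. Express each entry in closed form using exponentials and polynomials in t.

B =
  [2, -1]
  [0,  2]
e^{tB} =
  [exp(2*t), -t*exp(2*t)]
  [0, exp(2*t)]

Strategy: write B = P · J · P⁻¹ where J is a Jordan canonical form, so e^{tB} = P · e^{tJ} · P⁻¹, and e^{tJ} can be computed block-by-block.

B has Jordan form
J =
  [2, 1]
  [0, 2]
(up to reordering of blocks).

Per-block formulas:
  For a 2×2 Jordan block J_2(2): exp(t · J_2(2)) = e^(2t)·(I + t·N), where N is the 2×2 nilpotent shift.

After assembling e^{tJ} and conjugating by P, we get:

e^{tB} =
  [exp(2*t), -t*exp(2*t)]
  [0, exp(2*t)]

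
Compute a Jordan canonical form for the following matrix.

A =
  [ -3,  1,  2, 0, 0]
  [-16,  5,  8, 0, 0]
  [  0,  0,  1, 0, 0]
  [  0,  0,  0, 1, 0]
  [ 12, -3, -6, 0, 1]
J_2(1) ⊕ J_1(1) ⊕ J_1(1) ⊕ J_1(1)

The characteristic polynomial is
  det(x·I − A) = x^5 - 5*x^4 + 10*x^3 - 10*x^2 + 5*x - 1 = (x - 1)^5

Eigenvalues and multiplicities (the geometric multiplicity of λ is n − rank(A − λI), which equals the number of Jordan blocks for λ):
  λ = 1: algebraic multiplicity = 5, geometric multiplicity = 4

Determining the block sizes for each eigenvalue:
  λ = 1: 4 blocks summing to 5 forces exactly one block of size 2 and the rest size 1 → block sizes [2, 1, 1, 1]

Assembling the blocks gives a Jordan form
J =
  [1, 1, 0, 0, 0]
  [0, 1, 0, 0, 0]
  [0, 0, 1, 0, 0]
  [0, 0, 0, 1, 0]
  [0, 0, 0, 0, 1]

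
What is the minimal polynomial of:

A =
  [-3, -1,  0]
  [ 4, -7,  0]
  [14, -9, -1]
x^3 + 11*x^2 + 35*x + 25

The characteristic polynomial is χ_A(x) = (x + 1)*(x + 5)^2, so the eigenvalues are known. The minimal polynomial is
  m_A(x) = Π_λ (x − λ)^{k_λ}
where k_λ is the size of the *largest* Jordan block for λ (equivalently, the smallest k with (A − λI)^k v = 0 for every generalised eigenvector v of λ).

  λ = -5: largest Jordan block has size 2, contributing (x + 5)^2
  λ = -1: largest Jordan block has size 1, contributing (x + 1)

So m_A(x) = (x + 1)*(x + 5)^2 = x^3 + 11*x^2 + 35*x + 25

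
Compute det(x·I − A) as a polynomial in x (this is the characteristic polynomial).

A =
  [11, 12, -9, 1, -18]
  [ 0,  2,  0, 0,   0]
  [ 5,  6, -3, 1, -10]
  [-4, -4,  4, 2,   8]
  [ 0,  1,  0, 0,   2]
x^5 - 14*x^4 + 72*x^3 - 176*x^2 + 208*x - 96

Expanding det(x·I − A) (e.g. by cofactor expansion or by noting that A is similar to its Jordan form J, which has the same characteristic polynomial as A) gives
  χ_A(x) = x^5 - 14*x^4 + 72*x^3 - 176*x^2 + 208*x - 96
which factors as (x - 6)*(x - 2)^4. The eigenvalues (with algebraic multiplicities) are λ = 2 with multiplicity 4, λ = 6 with multiplicity 1.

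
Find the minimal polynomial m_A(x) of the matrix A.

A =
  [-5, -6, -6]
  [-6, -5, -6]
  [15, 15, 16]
x^2 - 5*x + 4

The characteristic polynomial is χ_A(x) = (x - 4)*(x - 1)^2, so the eigenvalues are known. The minimal polynomial is
  m_A(x) = Π_λ (x − λ)^{k_λ}
where k_λ is the size of the *largest* Jordan block for λ (equivalently, the smallest k with (A − λI)^k v = 0 for every generalised eigenvector v of λ).

  λ = 1: largest Jordan block has size 1, contributing (x − 1)
  λ = 4: largest Jordan block has size 1, contributing (x − 4)

So m_A(x) = (x - 4)*(x - 1) = x^2 - 5*x + 4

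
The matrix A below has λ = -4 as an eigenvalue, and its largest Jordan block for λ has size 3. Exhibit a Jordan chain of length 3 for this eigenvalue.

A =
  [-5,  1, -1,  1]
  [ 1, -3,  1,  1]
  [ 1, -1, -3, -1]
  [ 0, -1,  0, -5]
A Jordan chain for λ = -4 of length 3:
v_1 = (1, 1, -1, -1)ᵀ
v_2 = (-1, 1, 1, 0)ᵀ
v_3 = (1, 0, 0, 0)ᵀ

Let N = A − (-4)·I. We want v_3 with N^3 v_3 = 0 but N^2 v_3 ≠ 0; then v_{j-1} := N · v_j for j = 3, …, 2.

Pick v_3 = (1, 0, 0, 0)ᵀ.
Then v_2 = N · v_3 = (-1, 1, 1, 0)ᵀ.
Then v_1 = N · v_2 = (1, 1, -1, -1)ᵀ.

Sanity check: (A − (-4)·I) v_1 = (0, 0, 0, 0)ᵀ = 0. ✓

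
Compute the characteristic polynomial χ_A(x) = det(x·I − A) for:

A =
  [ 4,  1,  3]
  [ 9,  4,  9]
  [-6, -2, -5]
x^3 - 3*x^2 + 3*x - 1

Expanding det(x·I − A) (e.g. by cofactor expansion or by noting that A is similar to its Jordan form J, which has the same characteristic polynomial as A) gives
  χ_A(x) = x^3 - 3*x^2 + 3*x - 1
which factors as (x - 1)^3. The eigenvalues (with algebraic multiplicities) are λ = 1 with multiplicity 3.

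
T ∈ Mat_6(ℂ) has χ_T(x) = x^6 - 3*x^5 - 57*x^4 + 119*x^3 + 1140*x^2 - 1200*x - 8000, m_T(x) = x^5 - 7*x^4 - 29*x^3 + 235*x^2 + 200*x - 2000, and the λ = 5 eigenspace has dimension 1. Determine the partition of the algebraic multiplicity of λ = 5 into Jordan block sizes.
Block sizes for λ = 5: [3]

Step 1 — from the characteristic polynomial, algebraic multiplicity of λ = 5 is 3. From dim ker(T − (5)·I) = 1, there are exactly 1 Jordan blocks for λ = 5.
Step 2 — from the minimal polynomial, the factor (x − 5)^3 tells us the largest block for λ = 5 has size 3.
Step 3 — with total size 3, 1 blocks, and largest block 3, the block sizes (in nonincreasing order) are [3].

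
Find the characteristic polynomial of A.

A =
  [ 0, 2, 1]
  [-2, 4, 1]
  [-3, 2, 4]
x^3 - 8*x^2 + 21*x - 18

Expanding det(x·I − A) (e.g. by cofactor expansion or by noting that A is similar to its Jordan form J, which has the same characteristic polynomial as A) gives
  χ_A(x) = x^3 - 8*x^2 + 21*x - 18
which factors as (x - 3)^2*(x - 2). The eigenvalues (with algebraic multiplicities) are λ = 2 with multiplicity 1, λ = 3 with multiplicity 2.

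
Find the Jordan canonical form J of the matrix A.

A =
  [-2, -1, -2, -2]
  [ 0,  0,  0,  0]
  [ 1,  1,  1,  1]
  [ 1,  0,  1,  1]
J_2(0) ⊕ J_2(0)

The characteristic polynomial is
  det(x·I − A) = x^4

Eigenvalues and multiplicities (the geometric multiplicity of λ is n − rank(A − λI), which equals the number of Jordan blocks for λ):
  λ = 0: algebraic multiplicity = 4, geometric multiplicity = 2

Determining the block sizes for each eigenvalue:
  λ = 0: with am = 4 and gm = 2, the partition is not yet determined (e.g. several partitions of 4 into 2 parts exist). Let N = A − (0)·I. Computing rank(N^1) = 2, rank(N^2) = 0; the number of blocks of size ≥ j is rank(N^{j−1}) − rank(N^j), giving [2, 2]. So we have 2 block(s) of size 2 → block sizes [2, 2]

Assembling the blocks gives a Jordan form
J =
  [0, 1, 0, 0]
  [0, 0, 0, 0]
  [0, 0, 0, 1]
  [0, 0, 0, 0]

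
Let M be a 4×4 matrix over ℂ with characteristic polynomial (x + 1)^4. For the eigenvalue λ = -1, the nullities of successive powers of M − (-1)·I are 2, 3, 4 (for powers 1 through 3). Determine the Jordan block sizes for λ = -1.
Block sizes for λ = -1: [3, 1]

From the dimensions of kernels of powers, the number of Jordan blocks of size at least j is d_j − d_{j−1} where d_j = dim ker(N^j) (with d_0 = 0). Computing the differences gives [2, 1, 1].
The number of blocks of size exactly k is (#blocks of size ≥ k) − (#blocks of size ≥ k + 1), so the partition is: 1 block(s) of size 1, 1 block(s) of size 3.
In nonincreasing order the block sizes are [3, 1].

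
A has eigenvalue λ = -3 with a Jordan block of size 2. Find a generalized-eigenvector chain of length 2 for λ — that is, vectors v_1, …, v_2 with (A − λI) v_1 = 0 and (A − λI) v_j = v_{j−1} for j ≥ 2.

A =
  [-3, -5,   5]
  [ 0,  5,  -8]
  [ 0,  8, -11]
A Jordan chain for λ = -3 of length 2:
v_1 = (-5, 8, 8)ᵀ
v_2 = (0, 1, 0)ᵀ

Let N = A − (-3)·I. We want v_2 with N^2 v_2 = 0 but N^1 v_2 ≠ 0; then v_{j-1} := N · v_j for j = 2, …, 2.

Pick v_2 = (0, 1, 0)ᵀ.
Then v_1 = N · v_2 = (-5, 8, 8)ᵀ.

Sanity check: (A − (-3)·I) v_1 = (0, 0, 0)ᵀ = 0. ✓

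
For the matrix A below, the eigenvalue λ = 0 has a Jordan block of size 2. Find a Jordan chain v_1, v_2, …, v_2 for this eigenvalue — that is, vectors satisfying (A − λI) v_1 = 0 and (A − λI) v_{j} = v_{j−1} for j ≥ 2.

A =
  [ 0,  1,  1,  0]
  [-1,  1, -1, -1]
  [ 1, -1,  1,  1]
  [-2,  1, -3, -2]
A Jordan chain for λ = 0 of length 2:
v_1 = (0, -1, 1, -2)ᵀ
v_2 = (1, 0, 0, 0)ᵀ

Let N = A − (0)·I. We want v_2 with N^2 v_2 = 0 but N^1 v_2 ≠ 0; then v_{j-1} := N · v_j for j = 2, …, 2.

Pick v_2 = (1, 0, 0, 0)ᵀ.
Then v_1 = N · v_2 = (0, -1, 1, -2)ᵀ.

Sanity check: (A − (0)·I) v_1 = (0, 0, 0, 0)ᵀ = 0. ✓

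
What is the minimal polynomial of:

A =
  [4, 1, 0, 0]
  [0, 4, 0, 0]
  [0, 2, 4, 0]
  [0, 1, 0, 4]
x^2 - 8*x + 16

The characteristic polynomial is χ_A(x) = (x - 4)^4, so the eigenvalues are known. The minimal polynomial is
  m_A(x) = Π_λ (x − λ)^{k_λ}
where k_λ is the size of the *largest* Jordan block for λ (equivalently, the smallest k with (A − λI)^k v = 0 for every generalised eigenvector v of λ).

  λ = 4: largest Jordan block has size 2, contributing (x − 4)^2

So m_A(x) = (x - 4)^2 = x^2 - 8*x + 16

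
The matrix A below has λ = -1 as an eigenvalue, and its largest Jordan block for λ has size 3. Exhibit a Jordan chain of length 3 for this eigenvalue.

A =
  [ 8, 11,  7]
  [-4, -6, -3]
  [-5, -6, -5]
A Jordan chain for λ = -1 of length 3:
v_1 = (2, -1, -1)ᵀ
v_2 = (9, -4, -5)ᵀ
v_3 = (1, 0, 0)ᵀ

Let N = A − (-1)·I. We want v_3 with N^3 v_3 = 0 but N^2 v_3 ≠ 0; then v_{j-1} := N · v_j for j = 3, …, 2.

Pick v_3 = (1, 0, 0)ᵀ.
Then v_2 = N · v_3 = (9, -4, -5)ᵀ.
Then v_1 = N · v_2 = (2, -1, -1)ᵀ.

Sanity check: (A − (-1)·I) v_1 = (0, 0, 0)ᵀ = 0. ✓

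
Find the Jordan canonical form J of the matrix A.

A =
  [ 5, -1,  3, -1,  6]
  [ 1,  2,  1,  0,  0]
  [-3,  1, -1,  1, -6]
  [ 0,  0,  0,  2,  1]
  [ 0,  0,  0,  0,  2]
J_3(2) ⊕ J_2(2)

The characteristic polynomial is
  det(x·I − A) = x^5 - 10*x^4 + 40*x^3 - 80*x^2 + 80*x - 32 = (x - 2)^5

Eigenvalues and multiplicities (the geometric multiplicity of λ is n − rank(A − λI), which equals the number of Jordan blocks for λ):
  λ = 2: algebraic multiplicity = 5, geometric multiplicity = 2

Determining the block sizes for each eigenvalue:
  λ = 2: with am = 5 and gm = 2, the partition is not yet determined (e.g. several partitions of 5 into 2 parts exist). Let N = A − (2)·I. Computing rank(N^1) = 3, rank(N^2) = 1, rank(N^3) = 0; the number of blocks of size ≥ j is rank(N^{j−1}) − rank(N^j), giving [2, 2, 1]. So we have 1 block(s) of size 3, 1 block(s) of size 2 → block sizes [3, 2]

Assembling the blocks gives a Jordan form
J =
  [2, 1, 0, 0, 0]
  [0, 2, 1, 0, 0]
  [0, 0, 2, 0, 0]
  [0, 0, 0, 2, 1]
  [0, 0, 0, 0, 2]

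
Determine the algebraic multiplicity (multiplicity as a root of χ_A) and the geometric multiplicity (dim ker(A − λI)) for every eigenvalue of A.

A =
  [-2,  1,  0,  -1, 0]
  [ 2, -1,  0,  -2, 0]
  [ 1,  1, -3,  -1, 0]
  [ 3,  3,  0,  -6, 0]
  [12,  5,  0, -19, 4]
λ = -3: alg = 4, geom = 3; λ = 4: alg = 1, geom = 1

Step 1 — factor the characteristic polynomial to read off the algebraic multiplicities:
  χ_A(x) = (x - 4)*(x + 3)^4

Step 2 — compute geometric multiplicities via the rank-nullity identity g(λ) = n − rank(A − λI):
  rank(A − (-3)·I) = 2, so dim ker(A − (-3)·I) = n − 2 = 3
  rank(A − (4)·I) = 4, so dim ker(A − (4)·I) = n − 4 = 1

Summary:
  λ = -3: algebraic multiplicity = 4, geometric multiplicity = 3
  λ = 4: algebraic multiplicity = 1, geometric multiplicity = 1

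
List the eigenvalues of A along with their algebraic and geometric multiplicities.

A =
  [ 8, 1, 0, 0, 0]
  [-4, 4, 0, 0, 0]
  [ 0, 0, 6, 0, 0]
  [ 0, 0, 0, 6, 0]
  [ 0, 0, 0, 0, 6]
λ = 6: alg = 5, geom = 4

Step 1 — factor the characteristic polynomial to read off the algebraic multiplicities:
  χ_A(x) = (x - 6)^5

Step 2 — compute geometric multiplicities via the rank-nullity identity g(λ) = n − rank(A − λI):
  rank(A − (6)·I) = 1, so dim ker(A − (6)·I) = n − 1 = 4

Summary:
  λ = 6: algebraic multiplicity = 5, geometric multiplicity = 4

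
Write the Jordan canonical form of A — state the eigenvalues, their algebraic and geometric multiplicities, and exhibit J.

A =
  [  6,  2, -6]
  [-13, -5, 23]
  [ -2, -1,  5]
J_3(2)

The characteristic polynomial is
  det(x·I − A) = x^3 - 6*x^2 + 12*x - 8 = (x - 2)^3

Eigenvalues and multiplicities (the geometric multiplicity of λ is n − rank(A − λI), which equals the number of Jordan blocks for λ):
  λ = 2: algebraic multiplicity = 3, geometric multiplicity = 1

Determining the block sizes for each eigenvalue:
  λ = 2: one block (gm = 1), so the single block has size am = 3 → block sizes [3]

Assembling the blocks gives a Jordan form
J =
  [2, 1, 0]
  [0, 2, 1]
  [0, 0, 2]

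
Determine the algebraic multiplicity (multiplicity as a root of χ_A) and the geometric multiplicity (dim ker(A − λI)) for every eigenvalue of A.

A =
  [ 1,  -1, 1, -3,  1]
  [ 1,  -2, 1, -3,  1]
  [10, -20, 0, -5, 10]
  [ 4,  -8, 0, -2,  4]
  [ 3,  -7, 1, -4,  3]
λ = 0: alg = 5, geom = 2

Step 1 — factor the characteristic polynomial to read off the algebraic multiplicities:
  χ_A(x) = x^5

Step 2 — compute geometric multiplicities via the rank-nullity identity g(λ) = n − rank(A − λI):
  rank(A − (0)·I) = 3, so dim ker(A − (0)·I) = n − 3 = 2

Summary:
  λ = 0: algebraic multiplicity = 5, geometric multiplicity = 2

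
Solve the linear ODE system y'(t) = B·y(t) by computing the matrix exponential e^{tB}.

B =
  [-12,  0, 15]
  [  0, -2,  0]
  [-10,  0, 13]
e^{tB} =
  [-2*exp(3*t) + 3*exp(-2*t), 0, 3*exp(3*t) - 3*exp(-2*t)]
  [0, exp(-2*t), 0]
  [-2*exp(3*t) + 2*exp(-2*t), 0, 3*exp(3*t) - 2*exp(-2*t)]

Strategy: write B = P · J · P⁻¹ where J is a Jordan canonical form, so e^{tB} = P · e^{tJ} · P⁻¹, and e^{tJ} can be computed block-by-block.

B has Jordan form
J =
  [-2,  0, 0]
  [ 0, -2, 0]
  [ 0,  0, 3]
(up to reordering of blocks).

Per-block formulas:
  For a 1×1 block at λ = -2: exp(t · [-2]) = [e^(-2t)].
  For a 1×1 block at λ = 3: exp(t · [3]) = [e^(3t)].

After assembling e^{tJ} and conjugating by P, we get:

e^{tB} =
  [-2*exp(3*t) + 3*exp(-2*t), 0, 3*exp(3*t) - 3*exp(-2*t)]
  [0, exp(-2*t), 0]
  [-2*exp(3*t) + 2*exp(-2*t), 0, 3*exp(3*t) - 2*exp(-2*t)]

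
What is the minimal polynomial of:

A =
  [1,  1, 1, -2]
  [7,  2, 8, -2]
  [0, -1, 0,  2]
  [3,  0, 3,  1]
x^3 - 3*x^2 + 3*x - 1

The characteristic polynomial is χ_A(x) = (x - 1)^4, so the eigenvalues are known. The minimal polynomial is
  m_A(x) = Π_λ (x − λ)^{k_λ}
where k_λ is the size of the *largest* Jordan block for λ (equivalently, the smallest k with (A − λI)^k v = 0 for every generalised eigenvector v of λ).

  λ = 1: largest Jordan block has size 3, contributing (x − 1)^3

So m_A(x) = (x - 1)^3 = x^3 - 3*x^2 + 3*x - 1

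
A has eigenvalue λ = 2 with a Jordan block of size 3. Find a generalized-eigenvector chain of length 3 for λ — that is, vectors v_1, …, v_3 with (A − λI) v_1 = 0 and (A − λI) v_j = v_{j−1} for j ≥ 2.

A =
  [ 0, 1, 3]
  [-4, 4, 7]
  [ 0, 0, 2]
A Jordan chain for λ = 2 of length 3:
v_1 = (1, 2, 0)ᵀ
v_2 = (3, 7, 0)ᵀ
v_3 = (0, 0, 1)ᵀ

Let N = A − (2)·I. We want v_3 with N^3 v_3 = 0 but N^2 v_3 ≠ 0; then v_{j-1} := N · v_j for j = 3, …, 2.

Pick v_3 = (0, 0, 1)ᵀ.
Then v_2 = N · v_3 = (3, 7, 0)ᵀ.
Then v_1 = N · v_2 = (1, 2, 0)ᵀ.

Sanity check: (A − (2)·I) v_1 = (0, 0, 0)ᵀ = 0. ✓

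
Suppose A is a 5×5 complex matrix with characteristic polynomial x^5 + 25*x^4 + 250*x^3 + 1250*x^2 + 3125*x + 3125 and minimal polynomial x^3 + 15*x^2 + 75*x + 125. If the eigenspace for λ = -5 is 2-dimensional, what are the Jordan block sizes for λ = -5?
Block sizes for λ = -5: [3, 2]

Step 1 — from the characteristic polynomial, algebraic multiplicity of λ = -5 is 5. From dim ker(A − (-5)·I) = 2, there are exactly 2 Jordan blocks for λ = -5.
Step 2 — from the minimal polynomial, the factor (x + 5)^3 tells us the largest block for λ = -5 has size 3.
Step 3 — with total size 5, 2 blocks, and largest block 3, the block sizes (in nonincreasing order) are [3, 2].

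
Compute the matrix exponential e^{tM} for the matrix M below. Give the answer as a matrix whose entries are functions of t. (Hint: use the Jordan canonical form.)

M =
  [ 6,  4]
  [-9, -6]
e^{tM} =
  [6*t + 1, 4*t]
  [-9*t, 1 - 6*t]

Strategy: write M = P · J · P⁻¹ where J is a Jordan canonical form, so e^{tM} = P · e^{tJ} · P⁻¹, and e^{tJ} can be computed block-by-block.

M has Jordan form
J =
  [0, 1]
  [0, 0]
(up to reordering of blocks).

Per-block formulas:
  For a 2×2 Jordan block J_2(0): exp(t · J_2(0)) = e^(0t)·(I + t·N), where N is the 2×2 nilpotent shift.

After assembling e^{tJ} and conjugating by P, we get:

e^{tM} =
  [6*t + 1, 4*t]
  [-9*t, 1 - 6*t]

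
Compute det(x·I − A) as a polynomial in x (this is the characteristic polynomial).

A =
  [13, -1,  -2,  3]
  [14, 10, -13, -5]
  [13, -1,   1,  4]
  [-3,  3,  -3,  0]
x^4 - 24*x^3 + 216*x^2 - 864*x + 1296

Expanding det(x·I − A) (e.g. by cofactor expansion or by noting that A is similar to its Jordan form J, which has the same characteristic polynomial as A) gives
  χ_A(x) = x^4 - 24*x^3 + 216*x^2 - 864*x + 1296
which factors as (x - 6)^4. The eigenvalues (with algebraic multiplicities) are λ = 6 with multiplicity 4.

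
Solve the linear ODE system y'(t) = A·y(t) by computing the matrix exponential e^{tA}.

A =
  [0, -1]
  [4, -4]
e^{tA} =
  [2*t*exp(-2*t) + exp(-2*t), -t*exp(-2*t)]
  [4*t*exp(-2*t), -2*t*exp(-2*t) + exp(-2*t)]

Strategy: write A = P · J · P⁻¹ where J is a Jordan canonical form, so e^{tA} = P · e^{tJ} · P⁻¹, and e^{tJ} can be computed block-by-block.

A has Jordan form
J =
  [-2,  1]
  [ 0, -2]
(up to reordering of blocks).

Per-block formulas:
  For a 2×2 Jordan block J_2(-2): exp(t · J_2(-2)) = e^(-2t)·(I + t·N), where N is the 2×2 nilpotent shift.

After assembling e^{tJ} and conjugating by P, we get:

e^{tA} =
  [2*t*exp(-2*t) + exp(-2*t), -t*exp(-2*t)]
  [4*t*exp(-2*t), -2*t*exp(-2*t) + exp(-2*t)]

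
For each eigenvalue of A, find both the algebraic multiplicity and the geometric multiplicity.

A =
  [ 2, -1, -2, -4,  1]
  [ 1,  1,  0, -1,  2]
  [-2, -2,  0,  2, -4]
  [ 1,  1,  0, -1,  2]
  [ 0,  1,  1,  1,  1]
λ = 0: alg = 2, geom = 2; λ = 1: alg = 3, geom = 1

Step 1 — factor the characteristic polynomial to read off the algebraic multiplicities:
  χ_A(x) = x^2*(x - 1)^3

Step 2 — compute geometric multiplicities via the rank-nullity identity g(λ) = n − rank(A − λI):
  rank(A − (0)·I) = 3, so dim ker(A − (0)·I) = n − 3 = 2
  rank(A − (1)·I) = 4, so dim ker(A − (1)·I) = n − 4 = 1

Summary:
  λ = 0: algebraic multiplicity = 2, geometric multiplicity = 2
  λ = 1: algebraic multiplicity = 3, geometric multiplicity = 1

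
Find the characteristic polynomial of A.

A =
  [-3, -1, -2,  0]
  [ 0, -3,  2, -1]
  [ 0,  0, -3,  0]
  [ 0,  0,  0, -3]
x^4 + 12*x^3 + 54*x^2 + 108*x + 81

Expanding det(x·I − A) (e.g. by cofactor expansion or by noting that A is similar to its Jordan form J, which has the same characteristic polynomial as A) gives
  χ_A(x) = x^4 + 12*x^3 + 54*x^2 + 108*x + 81
which factors as (x + 3)^4. The eigenvalues (with algebraic multiplicities) are λ = -3 with multiplicity 4.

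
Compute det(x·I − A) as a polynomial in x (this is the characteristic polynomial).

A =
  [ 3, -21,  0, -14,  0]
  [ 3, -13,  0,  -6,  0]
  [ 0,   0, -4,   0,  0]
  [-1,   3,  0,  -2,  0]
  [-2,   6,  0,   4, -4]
x^5 + 20*x^4 + 160*x^3 + 640*x^2 + 1280*x + 1024

Expanding det(x·I − A) (e.g. by cofactor expansion or by noting that A is similar to its Jordan form J, which has the same characteristic polynomial as A) gives
  χ_A(x) = x^5 + 20*x^4 + 160*x^3 + 640*x^2 + 1280*x + 1024
which factors as (x + 4)^5. The eigenvalues (with algebraic multiplicities) are λ = -4 with multiplicity 5.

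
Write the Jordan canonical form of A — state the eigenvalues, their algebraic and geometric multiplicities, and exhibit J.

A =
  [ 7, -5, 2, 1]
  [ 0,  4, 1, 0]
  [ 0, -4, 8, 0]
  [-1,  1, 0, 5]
J_3(6) ⊕ J_1(6)

The characteristic polynomial is
  det(x·I − A) = x^4 - 24*x^3 + 216*x^2 - 864*x + 1296 = (x - 6)^4

Eigenvalues and multiplicities (the geometric multiplicity of λ is n − rank(A − λI), which equals the number of Jordan blocks for λ):
  λ = 6: algebraic multiplicity = 4, geometric multiplicity = 2

Determining the block sizes for each eigenvalue:
  λ = 6: with am = 4 and gm = 2, the partition is not yet determined (e.g. several partitions of 4 into 2 parts exist). Let N = A − (6)·I. Computing rank(N^1) = 2, rank(N^2) = 1, rank(N^3) = 0; the number of blocks of size ≥ j is rank(N^{j−1}) − rank(N^j), giving [2, 1, 1]. So we have 1 block(s) of size 3, 1 block(s) of size 1 → block sizes [3, 1]

Assembling the blocks gives a Jordan form
J =
  [6, 1, 0, 0]
  [0, 6, 1, 0]
  [0, 0, 6, 0]
  [0, 0, 0, 6]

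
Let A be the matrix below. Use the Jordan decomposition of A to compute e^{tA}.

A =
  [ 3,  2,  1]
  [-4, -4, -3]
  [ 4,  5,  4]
e^{tA} =
  [2*t*exp(t) + exp(t), -t^2*exp(t)/2 + 2*t*exp(t), -t^2*exp(t)/2 + t*exp(t)]
  [-4*t*exp(t), t^2*exp(t) - 5*t*exp(t) + exp(t), t^2*exp(t) - 3*t*exp(t)]
  [4*t*exp(t), -t^2*exp(t) + 5*t*exp(t), -t^2*exp(t) + 3*t*exp(t) + exp(t)]

Strategy: write A = P · J · P⁻¹ where J is a Jordan canonical form, so e^{tA} = P · e^{tJ} · P⁻¹, and e^{tJ} can be computed block-by-block.

A has Jordan form
J =
  [1, 1, 0]
  [0, 1, 1]
  [0, 0, 1]
(up to reordering of blocks).

Per-block formulas:
  For a 3×3 Jordan block J_3(1): exp(t · J_3(1)) = e^(1t)·(I + t·N + (t^2/2)·N^2), where N is the 3×3 nilpotent shift.

After assembling e^{tJ} and conjugating by P, we get:

e^{tA} =
  [2*t*exp(t) + exp(t), -t^2*exp(t)/2 + 2*t*exp(t), -t^2*exp(t)/2 + t*exp(t)]
  [-4*t*exp(t), t^2*exp(t) - 5*t*exp(t) + exp(t), t^2*exp(t) - 3*t*exp(t)]
  [4*t*exp(t), -t^2*exp(t) + 5*t*exp(t), -t^2*exp(t) + 3*t*exp(t) + exp(t)]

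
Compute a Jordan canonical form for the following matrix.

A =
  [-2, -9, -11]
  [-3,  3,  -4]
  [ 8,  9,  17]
J_3(6)

The characteristic polynomial is
  det(x·I − A) = x^3 - 18*x^2 + 108*x - 216 = (x - 6)^3

Eigenvalues and multiplicities (the geometric multiplicity of λ is n − rank(A − λI), which equals the number of Jordan blocks for λ):
  λ = 6: algebraic multiplicity = 3, geometric multiplicity = 1

Determining the block sizes for each eigenvalue:
  λ = 6: one block (gm = 1), so the single block has size am = 3 → block sizes [3]

Assembling the blocks gives a Jordan form
J =
  [6, 1, 0]
  [0, 6, 1]
  [0, 0, 6]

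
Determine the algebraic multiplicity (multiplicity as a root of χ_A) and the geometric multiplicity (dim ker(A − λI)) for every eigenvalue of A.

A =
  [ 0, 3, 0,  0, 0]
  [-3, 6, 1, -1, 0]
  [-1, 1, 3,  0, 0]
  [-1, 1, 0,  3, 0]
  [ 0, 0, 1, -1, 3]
λ = 3: alg = 5, geom = 3

Step 1 — factor the characteristic polynomial to read off the algebraic multiplicities:
  χ_A(x) = (x - 3)^5

Step 2 — compute geometric multiplicities via the rank-nullity identity g(λ) = n − rank(A − λI):
  rank(A − (3)·I) = 2, so dim ker(A − (3)·I) = n − 2 = 3

Summary:
  λ = 3: algebraic multiplicity = 5, geometric multiplicity = 3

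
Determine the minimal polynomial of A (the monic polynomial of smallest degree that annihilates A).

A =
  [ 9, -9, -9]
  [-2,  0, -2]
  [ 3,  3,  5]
x^3 - 14*x^2 + 60*x - 72

The characteristic polynomial is χ_A(x) = (x - 6)^2*(x - 2), so the eigenvalues are known. The minimal polynomial is
  m_A(x) = Π_λ (x − λ)^{k_λ}
where k_λ is the size of the *largest* Jordan block for λ (equivalently, the smallest k with (A − λI)^k v = 0 for every generalised eigenvector v of λ).

  λ = 2: largest Jordan block has size 1, contributing (x − 2)
  λ = 6: largest Jordan block has size 2, contributing (x − 6)^2

So m_A(x) = (x - 6)^2*(x - 2) = x^3 - 14*x^2 + 60*x - 72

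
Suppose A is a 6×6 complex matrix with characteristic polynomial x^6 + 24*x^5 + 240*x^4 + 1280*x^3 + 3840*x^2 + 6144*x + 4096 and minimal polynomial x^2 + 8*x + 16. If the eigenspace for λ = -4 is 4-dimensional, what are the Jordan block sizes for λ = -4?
Block sizes for λ = -4: [2, 2, 1, 1]

Step 1 — from the characteristic polynomial, algebraic multiplicity of λ = -4 is 6. From dim ker(A − (-4)·I) = 4, there are exactly 4 Jordan blocks for λ = -4.
Step 2 — from the minimal polynomial, the factor (x + 4)^2 tells us the largest block for λ = -4 has size 2.
Step 3 — with total size 6, 4 blocks, and largest block 2, the block sizes (in nonincreasing order) are [2, 2, 1, 1].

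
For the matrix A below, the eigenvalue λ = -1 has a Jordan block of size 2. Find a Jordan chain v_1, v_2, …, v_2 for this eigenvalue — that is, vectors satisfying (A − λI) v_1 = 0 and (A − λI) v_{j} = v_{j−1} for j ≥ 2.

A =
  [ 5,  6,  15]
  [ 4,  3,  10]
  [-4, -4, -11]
A Jordan chain for λ = -1 of length 2:
v_1 = (6, 4, -4)ᵀ
v_2 = (1, 0, 0)ᵀ

Let N = A − (-1)·I. We want v_2 with N^2 v_2 = 0 but N^1 v_2 ≠ 0; then v_{j-1} := N · v_j for j = 2, …, 2.

Pick v_2 = (1, 0, 0)ᵀ.
Then v_1 = N · v_2 = (6, 4, -4)ᵀ.

Sanity check: (A − (-1)·I) v_1 = (0, 0, 0)ᵀ = 0. ✓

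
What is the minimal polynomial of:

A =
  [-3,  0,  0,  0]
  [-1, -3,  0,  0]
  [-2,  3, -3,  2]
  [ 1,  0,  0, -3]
x^3 + 9*x^2 + 27*x + 27

The characteristic polynomial is χ_A(x) = (x + 3)^4, so the eigenvalues are known. The minimal polynomial is
  m_A(x) = Π_λ (x − λ)^{k_λ}
where k_λ is the size of the *largest* Jordan block for λ (equivalently, the smallest k with (A − λI)^k v = 0 for every generalised eigenvector v of λ).

  λ = -3: largest Jordan block has size 3, contributing (x + 3)^3

So m_A(x) = (x + 3)^3 = x^3 + 9*x^2 + 27*x + 27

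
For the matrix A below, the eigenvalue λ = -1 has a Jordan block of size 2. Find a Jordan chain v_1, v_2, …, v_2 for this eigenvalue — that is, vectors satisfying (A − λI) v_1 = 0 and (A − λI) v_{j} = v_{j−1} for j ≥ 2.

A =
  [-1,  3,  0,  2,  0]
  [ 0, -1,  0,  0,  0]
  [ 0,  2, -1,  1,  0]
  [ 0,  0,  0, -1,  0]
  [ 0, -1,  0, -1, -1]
A Jordan chain for λ = -1 of length 2:
v_1 = (3, 0, 2, 0, -1)ᵀ
v_2 = (0, 1, 0, 0, 0)ᵀ

Let N = A − (-1)·I. We want v_2 with N^2 v_2 = 0 but N^1 v_2 ≠ 0; then v_{j-1} := N · v_j for j = 2, …, 2.

Pick v_2 = (0, 1, 0, 0, 0)ᵀ.
Then v_1 = N · v_2 = (3, 0, 2, 0, -1)ᵀ.

Sanity check: (A − (-1)·I) v_1 = (0, 0, 0, 0, 0)ᵀ = 0. ✓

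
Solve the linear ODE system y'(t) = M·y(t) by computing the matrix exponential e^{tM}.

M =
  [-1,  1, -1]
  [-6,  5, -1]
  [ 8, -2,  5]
e^{tM} =
  [t^2*exp(3*t) - 4*t*exp(3*t) + exp(3*t), t*exp(3*t), t^2*exp(3*t)/2 - t*exp(3*t)]
  [2*t^2*exp(3*t) - 6*t*exp(3*t), 2*t*exp(3*t) + exp(3*t), t^2*exp(3*t) - t*exp(3*t)]
  [-2*t^2*exp(3*t) + 8*t*exp(3*t), -2*t*exp(3*t), -t^2*exp(3*t) + 2*t*exp(3*t) + exp(3*t)]

Strategy: write M = P · J · P⁻¹ where J is a Jordan canonical form, so e^{tM} = P · e^{tJ} · P⁻¹, and e^{tJ} can be computed block-by-block.

M has Jordan form
J =
  [3, 1, 0]
  [0, 3, 1]
  [0, 0, 3]
(up to reordering of blocks).

Per-block formulas:
  For a 3×3 Jordan block J_3(3): exp(t · J_3(3)) = e^(3t)·(I + t·N + (t^2/2)·N^2), where N is the 3×3 nilpotent shift.

After assembling e^{tJ} and conjugating by P, we get:

e^{tM} =
  [t^2*exp(3*t) - 4*t*exp(3*t) + exp(3*t), t*exp(3*t), t^2*exp(3*t)/2 - t*exp(3*t)]
  [2*t^2*exp(3*t) - 6*t*exp(3*t), 2*t*exp(3*t) + exp(3*t), t^2*exp(3*t) - t*exp(3*t)]
  [-2*t^2*exp(3*t) + 8*t*exp(3*t), -2*t*exp(3*t), -t^2*exp(3*t) + 2*t*exp(3*t) + exp(3*t)]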